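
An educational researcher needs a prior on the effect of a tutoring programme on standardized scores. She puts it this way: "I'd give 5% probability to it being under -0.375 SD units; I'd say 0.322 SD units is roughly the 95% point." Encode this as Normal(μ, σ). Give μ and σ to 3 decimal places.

μ = -0.026, σ = 0.212

The p-quantile of Normal(μ,σ) is μ + z_p·σ, with z_{0.05} = -1.645 and z_{0.95} = 1.645.
Eliminate σ: μ = (z₂·x₁ − z₁·x₂)/(z₂ − z₁) = (1.645·-0.375 − (-1.645)·0.322)/3.29 = -0.026.
Then σ = (x₂ − x₁)/(z₂ − z₁) = (0.322 − -0.375)/3.29 = 0.212.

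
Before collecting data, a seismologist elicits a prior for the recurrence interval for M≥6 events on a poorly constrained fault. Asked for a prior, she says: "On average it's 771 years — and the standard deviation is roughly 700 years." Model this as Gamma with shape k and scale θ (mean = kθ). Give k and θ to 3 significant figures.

k ≈ 1.21, θ ≈ 636

For Gamma(k, scale θ): mean = kθ, variance = kθ², so CV = 1/√k.
CV = SD/mean = 700/771 = 0.9079, hence k = 1/CV² = 1.21.
Then θ = mean/k = 771/1.21 = 636.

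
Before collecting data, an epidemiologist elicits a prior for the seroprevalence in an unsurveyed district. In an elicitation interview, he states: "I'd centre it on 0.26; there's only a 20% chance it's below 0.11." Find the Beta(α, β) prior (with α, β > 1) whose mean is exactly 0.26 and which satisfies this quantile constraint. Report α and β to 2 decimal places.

With mean 0.26 fixed, write α = 0.26s, β = 0.74s where s = α+β.
Need P(θ < 0.11) = 0.2 under Beta(0.26s, 0.74s). Normal approximation: (q−m)/√(m(1−m)/s) ≈ z_{0.2} = -0.842, so s ≈ 0.26·0.74·(-0.842)²/(0.11−0.26)² = 6.1.
At s = 6.1: P(θ<0.11) ≈ 0.202. Adjusting to match 0.2 gives s ≈ 6.14.
So α = 0.26·6.14 ≈ 1.60, β = 0.74·6.14 ≈ 4.55.

α ≈ 1.60, β ≈ 4.55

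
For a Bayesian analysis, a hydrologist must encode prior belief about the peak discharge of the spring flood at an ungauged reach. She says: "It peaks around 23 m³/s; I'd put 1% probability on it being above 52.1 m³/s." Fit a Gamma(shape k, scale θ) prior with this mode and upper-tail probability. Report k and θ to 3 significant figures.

k ≈ 8.17, θ ≈ 3.21

Gamma(k,θ) with k>1 has mode (k−1)θ, so θ = 23/(k−1).
Need P(X < 52.1) = 0.99 with θ tied to k this way. Start at k = 2, θ = 23: P(X<52.1) ≈ 0.661.
Too low — raise k to concentrate. Iterating converges to k ≈ 8.17.
Then θ = 23/(8.17−1) ≈ 3.21.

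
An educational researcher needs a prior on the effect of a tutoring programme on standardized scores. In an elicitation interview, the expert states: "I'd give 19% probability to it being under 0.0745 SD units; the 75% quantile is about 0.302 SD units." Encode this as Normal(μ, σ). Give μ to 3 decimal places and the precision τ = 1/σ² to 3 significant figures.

μ = 0.203, τ = 46.6

The p-quantile of Normal(μ,σ) is μ + z_p·σ, with z_{0.19} = -0.8779 and z_{0.75} = 0.6745.
Eliminate σ: μ = (z₂·x₁ − z₁·x₂)/(z₂ − z₁) = (0.6745·0.0745 − (-0.8779)·0.302)/1.552 = 0.203.
Then σ = (x₂ − x₁)/(z₂ − z₁) = (0.302 − 0.0745)/1.552 = 0.147.
Precision τ = 1/σ² = 1/0.1465² = 46.6.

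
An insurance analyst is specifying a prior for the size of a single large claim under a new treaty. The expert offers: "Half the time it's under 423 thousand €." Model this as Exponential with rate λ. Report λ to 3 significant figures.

λ ≈ 0.00164

Exponential median = ln 2 / λ, so λ = ln 2 / 423.0 = 0.00164.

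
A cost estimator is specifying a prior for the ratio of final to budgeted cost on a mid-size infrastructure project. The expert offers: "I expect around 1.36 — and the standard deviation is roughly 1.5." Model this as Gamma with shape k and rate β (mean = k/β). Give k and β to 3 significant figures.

For Gamma(k, rate β): mean = k/β, variance = k/β², so CV = 1/√k.
CV = SD/mean = 1.5/1.36 = 1.103, hence k = 1/CV² = 0.822.
Then β = k/mean = 0.822/1.36 = 0.604.

k ≈ 0.822, β ≈ 0.604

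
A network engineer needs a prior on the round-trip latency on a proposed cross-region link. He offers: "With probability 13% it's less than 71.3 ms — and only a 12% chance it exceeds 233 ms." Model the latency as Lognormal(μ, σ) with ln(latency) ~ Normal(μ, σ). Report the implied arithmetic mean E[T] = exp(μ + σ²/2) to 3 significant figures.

E[T] ≈ 145 ms

If T ~ Lognormal(μ,σ) then ln T ~ Normal(μ,σ), so the p-quantile of ln T is μ + z_p·σ.
ln(71.3) = 4.267 and ln(233) = 5.451; z_{0.13} = -1.126, z_{0.88} = 1.175.
σ = (5.451 − 4.267)/(1.175 − (-1.126)) = 0.515.
μ = 4.267 − (-1.126)·0.515 = 4.846.
E[T] = exp(μ + σ²/2) = exp(4.846 + 0.1324) = 145 ms.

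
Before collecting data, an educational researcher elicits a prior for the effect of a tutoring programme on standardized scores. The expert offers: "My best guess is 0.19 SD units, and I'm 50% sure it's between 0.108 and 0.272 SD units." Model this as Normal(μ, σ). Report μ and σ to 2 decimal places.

μ = 0.19, σ = 0.12

A symmetric 50% interval runs μ ± z·σ with z = 0.6745.
Half-width = 0.082, so σ = 0.082/0.6745 = 0.12.
μ is the stated best guess, 0.19.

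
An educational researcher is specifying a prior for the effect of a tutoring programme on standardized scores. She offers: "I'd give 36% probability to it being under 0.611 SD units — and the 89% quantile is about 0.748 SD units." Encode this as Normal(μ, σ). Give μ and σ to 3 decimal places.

For Normal(μ,σ), the p-quantile is μ + z_p·σ. Here z_{0.36} = -0.3585, z_{0.89} = 1.227.
So 0.611 = μ − 0.3585σ and 0.748 = μ + 1.227σ.
Subtracting: σ = (0.748 − 0.611)/(1.227 − (-0.3585)) = 0.086.
Then μ = 0.611 − (-0.3585)·0.086 = 0.642.

μ = 0.642, σ = 0.086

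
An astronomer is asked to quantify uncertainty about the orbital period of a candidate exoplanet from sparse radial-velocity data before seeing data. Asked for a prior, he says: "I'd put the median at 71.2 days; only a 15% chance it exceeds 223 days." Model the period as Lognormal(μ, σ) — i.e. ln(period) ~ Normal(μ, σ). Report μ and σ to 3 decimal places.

If T ~ Lognormal(μ,σ) then ln T ~ Normal(μ,σ), so the p-quantile of ln T is μ + z_p·σ.
ln(71.2) = 4.265 and ln(223) = 5.407; z_{0.5} = 0, z_{0.85} = 1.036.
σ = (5.407 − 4.265)/(1.036 − (0)) = 1.102.
μ = 4.265 − (0)·1.102 = 4.265.

μ ≈ 4.265, σ ≈ 1.102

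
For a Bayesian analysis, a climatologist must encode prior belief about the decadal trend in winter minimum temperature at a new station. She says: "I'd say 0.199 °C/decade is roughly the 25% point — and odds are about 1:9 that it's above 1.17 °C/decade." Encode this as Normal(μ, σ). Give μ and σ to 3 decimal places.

The p-quantile of Normal(μ,σ) is μ + z_p·σ, with z_{0.25} = -0.6745 and z_{0.9} = 1.282.
Eliminate σ: μ = (z₂·x₁ − z₁·x₂)/(z₂ − z₁) = (1.282·0.199 − (-0.6745)·1.17)/1.956 = 0.534.
Then σ = (x₂ − x₁)/(z₂ − z₁) = (1.17 − 0.199)/1.956 = 0.496.

μ = 0.534, σ = 0.496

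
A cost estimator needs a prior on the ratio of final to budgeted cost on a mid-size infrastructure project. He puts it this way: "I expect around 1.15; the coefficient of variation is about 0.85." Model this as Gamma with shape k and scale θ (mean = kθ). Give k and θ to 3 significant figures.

k ≈ 1.38, θ ≈ 0.831

For Gamma(k, scale θ): mean = kθ, variance = kθ², so CV = 1/√k.
CV = 0.85, hence k = 1/CV² = 1.38.
Then θ = mean/k = 1.15/1.38 = 0.831.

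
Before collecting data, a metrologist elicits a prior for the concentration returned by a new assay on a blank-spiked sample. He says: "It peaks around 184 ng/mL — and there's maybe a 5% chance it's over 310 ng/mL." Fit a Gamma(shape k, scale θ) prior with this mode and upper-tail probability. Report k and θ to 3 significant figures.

k ≈ 11.3, θ ≈ 17.9

Gamma(k,θ) with k>1 has mode (k−1)θ, so θ = 184/(k−1).
Need P(X < 310) = 0.95 with θ tied to k this way. Start at k = 2, θ = 184: P(X<310) ≈ 0.502.
Too low — raise k to concentrate. Iterating converges to k ≈ 11.3.
Then θ = 184/(11.3−1) ≈ 17.9.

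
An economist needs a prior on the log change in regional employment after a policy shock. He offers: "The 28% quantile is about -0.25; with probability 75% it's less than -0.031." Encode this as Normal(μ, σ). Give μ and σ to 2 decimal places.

μ = -0.15, σ = 0.17

The p-quantile of Normal(μ,σ) is μ + z_p·σ, with z_{0.28} = -0.5828 and z_{0.75} = 0.6745.
Eliminate σ: μ = (z₂·x₁ − z₁·x₂)/(z₂ − z₁) = (0.6745·-0.25 − (-0.5828)·-0.031)/1.257 = -0.15.
Then σ = (x₂ − x₁)/(z₂ − z₁) = (-0.031 − -0.25)/1.257 = 0.17.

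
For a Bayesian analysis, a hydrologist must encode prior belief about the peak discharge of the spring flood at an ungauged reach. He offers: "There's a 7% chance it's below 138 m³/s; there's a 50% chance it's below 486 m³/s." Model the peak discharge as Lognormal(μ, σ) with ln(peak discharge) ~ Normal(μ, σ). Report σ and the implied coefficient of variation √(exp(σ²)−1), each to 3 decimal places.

If T ~ Lognormal(μ,σ) then ln T ~ Normal(μ,σ), so the p-quantile of ln T is μ + z_p·σ.
ln(138) = 4.927 and ln(486) = 6.186; z_{0.07} = -1.476, z_{0.5} = 0.
σ = (6.186 − 4.927)/(0 − (-1.476)) = 0.853.
μ = 4.927 − (-1.476)·0.853 = 6.186.
CV = √(exp(σ²)−1) = √(exp(0.7277)−1) = 1.035.

σ ≈ 0.853, CV ≈ 1.035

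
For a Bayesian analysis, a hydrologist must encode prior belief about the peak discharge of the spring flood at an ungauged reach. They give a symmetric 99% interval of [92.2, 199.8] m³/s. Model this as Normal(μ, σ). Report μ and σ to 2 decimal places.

A symmetric 99% interval runs μ ± z·σ with z = 2.576.
Half-width = 53.8, so σ = 53.8/2.576 = 20.89.
μ is the interval midpoint, 146.00.

μ = 146.00, σ = 20.89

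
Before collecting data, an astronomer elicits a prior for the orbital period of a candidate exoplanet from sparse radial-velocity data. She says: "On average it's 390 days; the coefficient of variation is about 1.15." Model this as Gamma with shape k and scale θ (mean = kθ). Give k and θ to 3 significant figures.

k ≈ 0.756, θ ≈ 516

For Gamma(k, scale θ): mean = kθ, variance = kθ², so CV = 1/√k.
CV = 1.15, hence k = 1/CV² = 0.756.
Then θ = mean/k = 390/0.756 = 516.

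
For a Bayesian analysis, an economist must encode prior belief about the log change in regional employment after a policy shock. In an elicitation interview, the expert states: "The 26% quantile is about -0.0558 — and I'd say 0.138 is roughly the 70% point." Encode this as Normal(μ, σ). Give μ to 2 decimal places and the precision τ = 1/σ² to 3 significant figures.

The p-quantile of Normal(μ,σ) is μ + z_p·σ, with z_{0.26} = -0.6433 and z_{0.7} = 0.5244.
Eliminate σ: μ = (z₂·x₁ − z₁·x₂)/(z₂ − z₁) = (0.5244·-0.0558 − (-0.6433)·0.138)/1.168 = 0.05.
Then σ = (x₂ − x₁)/(z₂ − z₁) = (0.138 − -0.0558)/1.168 = 0.17.
Precision τ = 1/σ² = 1/0.166² = 36.3.

μ = 0.05, τ = 36.3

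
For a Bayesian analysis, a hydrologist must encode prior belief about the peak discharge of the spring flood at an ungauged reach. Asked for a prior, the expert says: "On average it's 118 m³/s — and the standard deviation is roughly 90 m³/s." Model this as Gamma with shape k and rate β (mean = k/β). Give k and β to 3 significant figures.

For Gamma(k, rate β): mean = k/β, variance = k/β², so CV = 1/√k.
CV = SD/mean = 90/118 = 0.7627, hence k = 1/CV² = 1.72.
Then β = k/mean = 1.72/118 = 0.0146.

k ≈ 1.72, β ≈ 0.0146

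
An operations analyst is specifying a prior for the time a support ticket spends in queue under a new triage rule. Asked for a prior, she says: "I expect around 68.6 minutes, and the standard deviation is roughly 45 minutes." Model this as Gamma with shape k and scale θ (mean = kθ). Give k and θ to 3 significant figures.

For Gamma(k, scale θ): mean = kθ, variance = kθ², so CV = 1/√k.
CV = SD/mean = 45/68.6 = 0.656, hence k = 1/CV² = 2.32.
Then θ = mean/k = 68.6/2.32 = 29.5.

k ≈ 2.32, θ ≈ 29.5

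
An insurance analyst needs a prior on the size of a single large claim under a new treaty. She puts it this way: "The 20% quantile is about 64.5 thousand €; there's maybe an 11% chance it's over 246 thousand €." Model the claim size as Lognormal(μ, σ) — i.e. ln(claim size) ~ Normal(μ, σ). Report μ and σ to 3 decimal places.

If T ~ Lognormal(μ,σ) then ln T ~ Normal(μ,σ), so the p-quantile of ln T is μ + z_p·σ.
ln(64.5) = 4.167 and ln(246) = 5.505; z_{0.2} = -0.8416, z_{0.89} = 1.227.
σ = (5.505 − 4.167)/(1.227 − (-0.8416)) = 0.647.
μ = 4.167 − (-0.8416)·0.647 = 4.711.

μ ≈ 4.711, σ ≈ 0.647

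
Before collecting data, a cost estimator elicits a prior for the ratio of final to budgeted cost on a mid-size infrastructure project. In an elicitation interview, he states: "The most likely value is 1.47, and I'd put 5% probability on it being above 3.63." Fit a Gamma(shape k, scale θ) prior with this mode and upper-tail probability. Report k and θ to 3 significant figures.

Gamma(k,θ) with k>1 has mode (k−1)θ, so θ = 1.47/(k−1).
Need P(X < 3.63) = 0.95 with θ tied to k this way. Start at k = 2, θ = 1.47: P(X<3.63) ≈ 0.706.
Too low — raise k to concentrate. Iterating converges to k ≈ 4.33.
Then θ = 1.47/(4.33−1) ≈ 0.442.

k ≈ 4.33, θ ≈ 0.442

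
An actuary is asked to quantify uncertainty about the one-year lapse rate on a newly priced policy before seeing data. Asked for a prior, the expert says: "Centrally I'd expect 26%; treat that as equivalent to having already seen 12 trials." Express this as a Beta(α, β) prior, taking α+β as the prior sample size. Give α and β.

Under the effective-sample-size interpretation, Beta(α, β) has prior mean α/(α+β) and prior sample size α+β.
So α+β = 12 and α/(α+β) = 0.26, giving α = 0.26·12 = 3.12 and β = 12 − 3.12 = 8.88.

α = 3.12, β = 8.88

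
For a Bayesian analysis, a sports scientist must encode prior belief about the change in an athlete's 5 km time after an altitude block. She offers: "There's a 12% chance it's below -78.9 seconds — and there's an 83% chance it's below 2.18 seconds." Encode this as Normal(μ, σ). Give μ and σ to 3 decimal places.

μ = -34.155, σ = 38.081

For Normal(μ,σ), the p-quantile is μ + z_p·σ. Here z_{0.12} = -1.175, z_{0.83} = 0.9542.
So -78.9 = μ − 1.175σ and 2.18 = μ + 0.9542σ.
Subtracting: σ = (2.18 − -78.9)/(0.9542 − (-1.175)) = 38.081.
Then μ = -78.9 − (-1.175)·38.081 = -34.155.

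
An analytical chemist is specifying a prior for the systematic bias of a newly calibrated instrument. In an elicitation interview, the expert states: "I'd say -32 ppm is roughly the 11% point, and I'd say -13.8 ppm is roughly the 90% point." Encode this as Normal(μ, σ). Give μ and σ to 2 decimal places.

μ = -23.10, σ = 7.26

The p-quantile of Normal(μ,σ) is μ + z_p·σ, with z_{0.11} = -1.227 and z_{0.9} = 1.282.
Eliminate σ: μ = (z₂·x₁ − z₁·x₂)/(z₂ − z₁) = (1.282·-32 − (-1.227)·-13.8)/2.508 = -23.10.
Then σ = (x₂ − x₁)/(z₂ − z₁) = (-13.8 − -32)/2.508 = 7.26.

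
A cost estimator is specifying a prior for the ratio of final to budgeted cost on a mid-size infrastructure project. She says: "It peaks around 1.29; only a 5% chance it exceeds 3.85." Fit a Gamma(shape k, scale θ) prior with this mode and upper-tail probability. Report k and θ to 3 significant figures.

k ≈ 3.22, θ ≈ 0.582

Gamma(k,θ) with k>1 has mode (k−1)θ, so θ = 1.29/(k−1).
Need P(X < 3.85) = 0.95 with θ tied to k this way. Start at k = 2, θ = 1.29: P(X<3.85) ≈ 0.799.
Too low — raise k to concentrate. Iterating converges to k ≈ 3.22.
Then θ = 1.29/(3.22−1) ≈ 0.582.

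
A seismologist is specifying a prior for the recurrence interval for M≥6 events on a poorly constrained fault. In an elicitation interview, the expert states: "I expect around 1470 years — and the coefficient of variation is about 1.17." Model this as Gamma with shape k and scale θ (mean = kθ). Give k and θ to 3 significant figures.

For Gamma(k, scale θ): mean = kθ, variance = kθ², so CV = 1/√k.
CV = 1.17, hence k = 1/CV² = 0.731.
Then θ = mean/k = 1470/0.731 = 2010.

k ≈ 0.731, θ ≈ 2010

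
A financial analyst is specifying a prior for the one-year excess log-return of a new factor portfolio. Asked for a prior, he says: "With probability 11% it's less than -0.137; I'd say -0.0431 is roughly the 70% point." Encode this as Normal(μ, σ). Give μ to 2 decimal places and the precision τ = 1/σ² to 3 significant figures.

The p-quantile of Normal(μ,σ) is μ + z_p·σ, with z_{0.11} = -1.227 and z_{0.7} = 0.5244.
Eliminate σ: μ = (z₂·x₁ − z₁·x₂)/(z₂ − z₁) = (0.5244·-0.137 − (-1.227)·-0.0431)/1.751 = -0.07.
Then σ = (x₂ − x₁)/(z₂ − z₁) = (-0.0431 − -0.137)/1.751 = 0.05.
Precision τ = 1/σ² = 1/0.05363² = 348.

μ = -0.07, τ = 348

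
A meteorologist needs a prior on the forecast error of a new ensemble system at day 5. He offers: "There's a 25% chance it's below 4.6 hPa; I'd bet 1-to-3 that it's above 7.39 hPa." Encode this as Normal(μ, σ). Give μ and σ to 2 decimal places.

The p-quantile of Normal(μ,σ) is μ + z_p·σ, with z_{0.25} = -0.6745 and z_{0.75} = 0.6745.
Eliminate σ: μ = (z₂·x₁ − z₁·x₂)/(z₂ − z₁) = (0.6745·4.6 − (-0.6745)·7.39)/1.349 = 6.00.
Then σ = (x₂ − x₁)/(z₂ − z₁) = (7.39 − 4.6)/1.349 = 2.07.

μ = 6.00, σ = 2.07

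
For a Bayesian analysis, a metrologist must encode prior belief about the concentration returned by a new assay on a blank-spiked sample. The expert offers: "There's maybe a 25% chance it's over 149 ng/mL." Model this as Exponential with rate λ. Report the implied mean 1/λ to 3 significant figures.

mean ≈ 107 ng/mL

P(T > 149.0) = e^(−λ·149.0) = 0.25, so λ = −ln(0.25)/149.0 = 0.0093.
Mean = 1/λ = 107 ng/mL.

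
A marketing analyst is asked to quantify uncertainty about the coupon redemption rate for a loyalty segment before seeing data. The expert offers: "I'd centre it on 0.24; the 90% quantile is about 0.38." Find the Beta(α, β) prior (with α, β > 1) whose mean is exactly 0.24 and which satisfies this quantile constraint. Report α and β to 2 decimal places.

α ≈ 3.90, β ≈ 12.34

With mean 0.24 fixed, write α = 0.24s, β = 0.76s where s = α+β.
Need P(θ < 0.38) = 0.9 under Beta(0.24s, 0.76s). Normal approximation: (q−m)/√(m(1−m)/s) ≈ z_{0.9} = 1.28, so s ≈ 0.24·0.76·(1.28)²/(0.38−0.24)² = 15.3.
At s = 15.3: P(θ<0.38) ≈ 0.894. Adjusting to match 0.9 gives s ≈ 16.23.
So α = 0.24·16.23 ≈ 3.90, β = 0.76·16.23 ≈ 12.34.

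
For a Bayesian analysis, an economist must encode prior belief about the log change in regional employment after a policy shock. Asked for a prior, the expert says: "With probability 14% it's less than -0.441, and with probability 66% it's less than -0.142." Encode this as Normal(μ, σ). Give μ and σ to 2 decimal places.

The p-quantile of Normal(μ,σ) is μ + z_p·σ, with z_{0.14} = -1.08 and z_{0.66} = 0.4125.
Eliminate σ: μ = (z₂·x₁ − z₁·x₂)/(z₂ − z₁) = (0.4125·-0.441 − (-1.08)·-0.142)/1.493 = -0.22.
Then σ = (x₂ − x₁)/(z₂ − z₁) = (-0.142 − -0.441)/1.493 = 0.20.

μ = -0.22, σ = 0.20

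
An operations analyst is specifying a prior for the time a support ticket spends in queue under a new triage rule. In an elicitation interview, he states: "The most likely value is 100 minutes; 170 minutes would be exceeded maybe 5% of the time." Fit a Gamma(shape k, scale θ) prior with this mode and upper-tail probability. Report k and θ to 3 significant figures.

k ≈ 10.9, θ ≈ 10.1

Gamma(k,θ) with k>1 has mode (k−1)θ, so θ = 100/(k−1).
Need P(X < 170) = 0.95 with θ tied to k this way. Start at k = 2, θ = 100: P(X<170) ≈ 0.507.
Too low — raise k to concentrate. Iterating converges to k ≈ 10.9.
Then θ = 100/(10.9−1) ≈ 10.1.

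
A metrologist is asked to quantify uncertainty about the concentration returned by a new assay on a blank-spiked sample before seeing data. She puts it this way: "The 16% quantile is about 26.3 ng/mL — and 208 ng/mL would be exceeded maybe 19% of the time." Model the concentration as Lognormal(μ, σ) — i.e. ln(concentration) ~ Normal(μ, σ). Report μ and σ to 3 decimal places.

μ ≈ 4.368, σ ≈ 1.104

If T ~ Lognormal(μ,σ) then ln T ~ Normal(μ,σ), so the p-quantile of ln T is μ + z_p·σ.
ln(26.3) = 3.27 and ln(208) = 5.338; z_{0.16} = -0.9945, z_{0.81} = 0.8779.
σ = (5.338 − 3.27)/(0.8779 − (-0.9945)) = 1.104.
μ = 3.27 − (-0.9945)·1.104 = 4.368.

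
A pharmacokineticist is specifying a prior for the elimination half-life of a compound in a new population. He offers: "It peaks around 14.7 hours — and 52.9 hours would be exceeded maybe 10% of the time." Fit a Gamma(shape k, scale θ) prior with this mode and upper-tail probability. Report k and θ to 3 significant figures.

Gamma(k,θ) with k>1 has mode (k−1)θ, so θ = 14.7/(k−1).
Need P(X < 52.9) = 0.9 with θ tied to k this way. Start at k = 2, θ = 14.7: P(X<52.9) ≈ 0.874.
Too low — raise k to concentrate. Iterating converges to k ≈ 2.14.
Then θ = 14.7/(2.14−1) ≈ 12.9.

k ≈ 2.14, θ ≈ 12.9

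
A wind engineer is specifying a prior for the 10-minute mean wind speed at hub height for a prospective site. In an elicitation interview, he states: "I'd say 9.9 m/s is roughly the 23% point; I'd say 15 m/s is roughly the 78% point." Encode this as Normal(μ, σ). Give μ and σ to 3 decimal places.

For Normal(μ,σ), the p-quantile is μ + z_p·σ. Here z_{0.23} = -0.7388, z_{0.78} = 0.7722.
So 9.9 = μ − 0.7388σ and 15 = μ + 0.7722σ.
Subtracting: σ = (15 − 9.9)/(0.7722 − (-0.7388)) = 3.375.
Then μ = 9.9 − (-0.7388)·3.375 = 12.394.

μ = 12.394, σ = 3.375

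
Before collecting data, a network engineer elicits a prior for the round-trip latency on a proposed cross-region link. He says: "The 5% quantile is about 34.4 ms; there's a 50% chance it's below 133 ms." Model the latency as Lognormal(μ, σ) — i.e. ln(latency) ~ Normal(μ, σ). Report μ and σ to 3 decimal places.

μ ≈ 4.890, σ ≈ 0.822

If T ~ Lognormal(μ,σ) then ln T ~ Normal(μ,σ), so the p-quantile of ln T is μ + z_p·σ.
ln(34.4) = 3.538 and ln(133) = 4.89; z_{0.05} = -1.645, z_{0.5} = 0.
σ = (4.89 − 3.538)/(0 − (-1.645)) = 0.822.
μ = 3.538 − (-1.645)·0.822 = 4.890.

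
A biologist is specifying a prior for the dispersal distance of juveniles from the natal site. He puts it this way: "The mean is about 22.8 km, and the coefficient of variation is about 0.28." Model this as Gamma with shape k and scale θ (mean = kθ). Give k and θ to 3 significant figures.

For Gamma(k, scale θ): mean = kθ, variance = kθ², so CV = 1/√k.
CV = 0.28, hence k = 1/CV² = 12.8.
Then θ = mean/k = 22.8/12.8 = 1.79.

k ≈ 12.8, θ ≈ 1.79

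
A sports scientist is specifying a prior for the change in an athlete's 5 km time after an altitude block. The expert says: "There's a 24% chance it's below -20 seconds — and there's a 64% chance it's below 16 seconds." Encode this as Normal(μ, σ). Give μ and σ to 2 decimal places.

μ = 3.88, σ = 33.81

For Normal(μ,σ), the p-quantile is μ + z_p·σ. Here z_{0.24} = -0.7063, z_{0.64} = 0.3585.
So -20 = μ − 0.7063σ and 16 = μ + 0.3585σ.
Subtracting: σ = (16 − -20)/(0.3585 − (-0.7063)) = 33.81.
Then μ = -20 − (-0.7063)·33.81 = 3.88.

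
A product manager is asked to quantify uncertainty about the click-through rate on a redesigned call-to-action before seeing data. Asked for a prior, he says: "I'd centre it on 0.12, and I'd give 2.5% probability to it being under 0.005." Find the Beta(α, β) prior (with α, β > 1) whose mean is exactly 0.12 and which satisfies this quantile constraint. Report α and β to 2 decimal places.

α ≈ 1.14, β ≈ 8.34

With mean 0.12 fixed, write α = 0.12s, β = 0.88s where s = α+β.
Need P(θ < 0.005) = 0.025 under Beta(0.12s, 0.88s). Normal approximation: (q−m)/√(m(1−m)/s) ≈ z_{0.025} = -1.96, so s ≈ 0.12·0.88·(-1.96)²/(0.005−0.12)² = 30.7.
At s = 30.7: P(θ<0.005) ≈ 0.000. Adjusting to match 0.025 gives s ≈ 9.48.
So α = 0.12·9.48 ≈ 1.14, β = 0.88·9.48 ≈ 8.34.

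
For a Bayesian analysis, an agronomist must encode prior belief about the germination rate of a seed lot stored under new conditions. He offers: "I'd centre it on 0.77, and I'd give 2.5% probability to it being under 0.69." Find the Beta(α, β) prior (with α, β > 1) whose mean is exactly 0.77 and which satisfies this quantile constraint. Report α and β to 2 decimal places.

With mean 0.77 fixed, write α = 0.77s, β = 0.23s where s = α+β.
Need P(θ < 0.69) = 0.025 under Beta(0.77s, 0.23s). Normal approximation: (q−m)/√(m(1−m)/s) ≈ z_{0.025} = -1.96, so s ≈ 0.77·0.23·(-1.96)²/(0.69−0.77)² = 106.3.
At s = 106.3: P(θ<0.69) ≈ 0.031. Adjusting to match 0.025 gives s ≈ 117.19.
So α = 0.77·117.19 ≈ 90.24, β = 0.23·117.19 ≈ 26.95.

α ≈ 90.24, β ≈ 26.95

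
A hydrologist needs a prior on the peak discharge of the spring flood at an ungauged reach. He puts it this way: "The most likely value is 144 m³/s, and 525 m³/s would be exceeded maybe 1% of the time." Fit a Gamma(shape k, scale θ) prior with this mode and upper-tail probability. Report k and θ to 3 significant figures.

k ≈ 3.56, θ ≈ 56.2

Gamma(k,θ) with k>1 has mode (k−1)θ, so θ = 144/(k−1).
Need P(X < 525) = 0.99 with θ tied to k this way. Start at k = 2, θ = 144: P(X<525) ≈ 0.879.
Too low — raise k to concentrate. Iterating converges to k ≈ 3.56.
Then θ = 144/(3.56−1) ≈ 56.2.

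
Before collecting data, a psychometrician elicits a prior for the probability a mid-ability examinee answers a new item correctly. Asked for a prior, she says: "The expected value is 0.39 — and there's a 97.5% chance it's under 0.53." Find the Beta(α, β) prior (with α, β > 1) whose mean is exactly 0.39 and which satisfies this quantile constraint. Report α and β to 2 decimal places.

With mean 0.39 fixed, write α = 0.39s, β = 0.61s where s = α+β.
Need P(θ < 0.53) = 0.975 under Beta(0.39s, 0.61s). Normal approximation: (q−m)/√(m(1−m)/s) ≈ z_{0.975} = 1.96, so s ≈ 0.39·0.61·(1.96)²/(0.53−0.39)² = 46.6.
At s = 46.6: P(θ<0.53) ≈ 0.973. Adjusting to match 0.975 gives s ≈ 48.16.
So α = 0.39·48.16 ≈ 18.78, β = 0.61·48.16 ≈ 29.38.

α ≈ 18.78, β ≈ 29.38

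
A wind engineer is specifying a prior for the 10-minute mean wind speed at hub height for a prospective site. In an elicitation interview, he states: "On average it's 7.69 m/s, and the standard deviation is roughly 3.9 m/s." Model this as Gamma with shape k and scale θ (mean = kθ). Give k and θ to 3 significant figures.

For Gamma(k, scale θ): mean = kθ, variance = kθ², so CV = 1/√k.
CV = SD/mean = 3.9/7.69 = 0.5072, hence k = 1/CV² = 3.89.
Then θ = mean/k = 7.69/3.89 = 1.98.

k ≈ 3.89, θ ≈ 1.98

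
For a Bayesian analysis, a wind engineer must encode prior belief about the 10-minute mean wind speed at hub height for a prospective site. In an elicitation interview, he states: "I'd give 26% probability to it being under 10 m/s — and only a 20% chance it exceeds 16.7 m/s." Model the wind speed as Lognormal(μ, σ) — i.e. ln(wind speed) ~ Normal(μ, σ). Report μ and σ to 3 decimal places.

μ ≈ 2.525, σ ≈ 0.345

If T ~ Lognormal(μ,σ) then ln T ~ Normal(μ,σ), so the p-quantile of ln T is μ + z_p·σ.
ln(10) = 2.303 and ln(16.7) = 2.815; z_{0.26} = -0.6433, z_{0.8} = 0.8416.
σ = (2.815 − 2.303)/(0.8416 − (-0.6433)) = 0.345.
μ = 2.303 − (-0.6433)·0.345 = 2.525.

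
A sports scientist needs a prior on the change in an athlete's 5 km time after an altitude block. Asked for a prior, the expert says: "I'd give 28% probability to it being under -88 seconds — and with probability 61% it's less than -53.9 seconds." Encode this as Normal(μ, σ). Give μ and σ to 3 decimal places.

μ = -64.948, σ = 39.552

The p-quantile of Normal(μ,σ) is μ + z_p·σ, with z_{0.28} = -0.5828 and z_{0.61} = 0.2793.
Eliminate σ: μ = (z₂·x₁ − z₁·x₂)/(z₂ − z₁) = (0.2793·-88 − (-0.5828)·-53.9)/0.8622 = -64.948.
Then σ = (x₂ − x₁)/(z₂ − z₁) = (-53.9 − -88)/0.8622 = 39.552.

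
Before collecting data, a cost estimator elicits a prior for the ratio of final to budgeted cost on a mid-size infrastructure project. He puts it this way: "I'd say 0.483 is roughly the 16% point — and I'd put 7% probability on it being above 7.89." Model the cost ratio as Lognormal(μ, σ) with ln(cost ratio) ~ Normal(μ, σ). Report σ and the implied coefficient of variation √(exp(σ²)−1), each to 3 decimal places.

If T ~ Lognormal(μ,σ) then ln T ~ Normal(μ,σ), so the p-quantile of ln T is μ + z_p·σ.
ln(0.483) = -0.7277 and ln(7.89) = 2.066; z_{0.16} = -0.9945, z_{0.93} = 1.476.
σ = (2.066 − -0.7277)/(1.476 − (-0.9945)) = 1.131.
μ = -0.7277 − (-0.9945)·1.131 = 0.397.
CV = √(exp(σ²)−1) = √(exp(1.2787)−1) = 1.610.

σ ≈ 1.131, CV ≈ 1.610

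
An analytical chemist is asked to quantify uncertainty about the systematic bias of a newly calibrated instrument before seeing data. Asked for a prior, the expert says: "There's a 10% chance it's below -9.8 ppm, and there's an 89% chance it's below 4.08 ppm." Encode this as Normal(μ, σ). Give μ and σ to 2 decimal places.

μ = -2.71, σ = 5.53

For Normal(μ,σ), the p-quantile is μ + z_p·σ. Here z_{0.1} = -1.282, z_{0.89} = 1.227.
So -9.8 = μ − 1.282σ and 4.08 = μ + 1.227σ.
Subtracting: σ = (4.08 − -9.8)/(1.227 − (-1.282)) = 5.53.
Then μ = -9.8 − (-1.282)·5.53 = -2.71.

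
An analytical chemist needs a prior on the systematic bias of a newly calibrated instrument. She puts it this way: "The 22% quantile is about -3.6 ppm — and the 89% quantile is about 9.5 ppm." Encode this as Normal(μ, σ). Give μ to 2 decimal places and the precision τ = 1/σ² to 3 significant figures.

The p-quantile of Normal(μ,σ) is μ + z_p·σ, with z_{0.22} = -0.7722 and z_{0.89} = 1.227.
Eliminate σ: μ = (z₂·x₁ − z₁·x₂)/(z₂ − z₁) = (1.227·-3.6 − (-0.7722)·9.5)/1.999 = 1.46.
Then σ = (x₂ − x₁)/(z₂ − z₁) = (9.5 − -3.6)/1.999 = 6.55.
Precision τ = 1/σ² = 1/6.554² = 0.0233.

μ = 1.46, τ = 0.0233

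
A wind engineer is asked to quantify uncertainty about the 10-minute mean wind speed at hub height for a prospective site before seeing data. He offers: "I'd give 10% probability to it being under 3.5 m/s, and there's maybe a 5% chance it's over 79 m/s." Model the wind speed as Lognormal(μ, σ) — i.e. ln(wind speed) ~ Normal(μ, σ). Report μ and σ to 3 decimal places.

If T ~ Lognormal(μ,σ) then ln T ~ Normal(μ,σ), so the p-quantile of ln T is μ + z_p·σ.
ln(3.5) = 1.253 and ln(79) = 4.369; z_{0.1} = -1.282, z_{0.95} = 1.645.
σ = (4.369 − 1.253)/(1.645 − (-1.282)) = 1.065.
μ = 1.253 − (-1.282)·1.065 = 2.618.

μ ≈ 2.618, σ ≈ 1.065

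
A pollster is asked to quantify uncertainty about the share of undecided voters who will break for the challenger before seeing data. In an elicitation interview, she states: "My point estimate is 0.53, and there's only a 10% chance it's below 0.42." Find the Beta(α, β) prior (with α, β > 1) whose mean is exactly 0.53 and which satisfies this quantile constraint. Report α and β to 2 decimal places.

With mean 0.53 fixed, write α = 0.53s, β = 0.47s where s = α+β.
Need P(θ < 0.42) = 0.1 under Beta(0.53s, 0.47s). Normal approximation: (q−m)/√(m(1−m)/s) ≈ z_{0.1} = -1.28, so s ≈ 0.53·0.47·(-1.28)²/(0.42−0.53)² = 33.8.
At s = 33.8: P(θ<0.42) ≈ 0.100. Adjusting to match 0.1 gives s ≈ 33.72.
So α = 0.53·33.72 ≈ 17.87, β = 0.47·33.72 ≈ 15.85.

α ≈ 17.87, β ≈ 15.85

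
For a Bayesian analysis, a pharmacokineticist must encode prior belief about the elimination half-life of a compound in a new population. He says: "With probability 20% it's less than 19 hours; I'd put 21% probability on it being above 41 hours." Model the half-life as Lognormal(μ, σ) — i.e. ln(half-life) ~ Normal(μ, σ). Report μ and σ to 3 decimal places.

μ ≈ 3.337, σ ≈ 0.467

If T ~ Lognormal(μ,σ) then ln T ~ Normal(μ,σ), so the p-quantile of ln T is μ + z_p·σ.
ln(19) = 2.944 and ln(41) = 3.714; z_{0.2} = -0.8416, z_{0.79} = 0.8064.
σ = (3.714 − 2.944)/(0.8064 − (-0.8416)) = 0.467.
μ = 2.944 − (-0.8416)·0.467 = 3.337.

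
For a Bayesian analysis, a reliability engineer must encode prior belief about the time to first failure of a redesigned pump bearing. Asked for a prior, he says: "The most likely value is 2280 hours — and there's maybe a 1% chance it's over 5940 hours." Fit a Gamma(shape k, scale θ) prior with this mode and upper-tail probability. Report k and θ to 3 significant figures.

Gamma(k,θ) with k>1 has mode (k−1)θ, so θ = 2280/(k−1).
Need P(X < 5940) = 0.99 with θ tied to k this way. Start at k = 2, θ = 2280: P(X<5940) ≈ 0.734.
Too low — raise k to concentrate. Iterating converges to k ≈ 6.07.
Then θ = 2280/(6.07−1) ≈ 449.

k ≈ 6.07, θ ≈ 449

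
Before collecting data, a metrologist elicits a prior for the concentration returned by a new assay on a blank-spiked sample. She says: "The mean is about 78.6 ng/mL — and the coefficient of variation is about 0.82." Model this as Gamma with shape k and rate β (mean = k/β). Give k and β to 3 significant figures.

k ≈ 1.49, β ≈ 0.0189

For Gamma(k, rate β): mean = k/β, variance = k/β², so CV = 1/√k.
CV = 0.82, hence k = 1/CV² = 1.49.
Then β = k/mean = 1.49/78.6 = 0.0189.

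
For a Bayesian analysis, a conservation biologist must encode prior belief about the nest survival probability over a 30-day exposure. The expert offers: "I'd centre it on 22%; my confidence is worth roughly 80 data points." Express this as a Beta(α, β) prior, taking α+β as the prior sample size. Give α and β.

Under the effective-sample-size interpretation, Beta(α, β) has prior mean α/(α+β) and prior sample size α+β.
So α+β = 80 and α/(α+β) = 0.22, giving α = 0.22·80 = 17.6 and β = 80 − 17.6 = 62.4.

α = 17.6, β = 62.4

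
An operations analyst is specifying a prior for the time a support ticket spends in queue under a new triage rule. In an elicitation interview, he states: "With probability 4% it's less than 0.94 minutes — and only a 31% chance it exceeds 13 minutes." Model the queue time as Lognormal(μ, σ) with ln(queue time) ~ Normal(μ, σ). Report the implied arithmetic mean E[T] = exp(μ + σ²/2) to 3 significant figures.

If T ~ Lognormal(μ,σ) then ln T ~ Normal(μ,σ), so the p-quantile of ln T is μ + z_p·σ.
ln(0.94) = -0.06188 and ln(13) = 2.565; z_{0.04} = -1.751, z_{0.69} = 0.4959.
σ = (2.565 − -0.06188)/(0.4959 − (-1.751)) = 1.169.
μ = -0.06188 − (-1.751)·1.169 = 1.985.
E[T] = exp(μ + σ²/2) = exp(1.985 + 0.6836) = 14.4 minutes.

E[T] ≈ 14.4 minutes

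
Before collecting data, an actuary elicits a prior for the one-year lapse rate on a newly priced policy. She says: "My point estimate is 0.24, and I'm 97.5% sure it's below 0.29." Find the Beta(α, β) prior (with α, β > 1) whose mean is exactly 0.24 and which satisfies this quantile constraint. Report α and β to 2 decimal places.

α ≈ 71.54, β ≈ 226.53

With mean 0.24 fixed, write α = 0.24s, β = 0.76s where s = α+β.
Need P(θ < 0.29) = 0.975 under Beta(0.24s, 0.76s). Normal approximation: (q−m)/√(m(1−m)/s) ≈ z_{0.975} = 1.96, so s ≈ 0.24·0.76·(1.96)²/(0.29−0.24)² = 280.3.
At s = 280.3: P(θ<0.29) ≈ 0.971. Adjusting to match 0.975 gives s ≈ 298.07.
So α = 0.24·298.07 ≈ 71.54, β = 0.76·298.07 ≈ 226.53.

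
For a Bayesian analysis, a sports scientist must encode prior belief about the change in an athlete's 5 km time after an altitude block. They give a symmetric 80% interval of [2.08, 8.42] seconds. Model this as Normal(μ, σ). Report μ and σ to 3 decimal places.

μ = 5.250, σ = 2.474

A symmetric 80% interval runs μ ± z·σ with z = 1.282.
Half-width = 3.17, so σ = 3.17/1.282 = 2.474.
μ is the interval midpoint, 5.250.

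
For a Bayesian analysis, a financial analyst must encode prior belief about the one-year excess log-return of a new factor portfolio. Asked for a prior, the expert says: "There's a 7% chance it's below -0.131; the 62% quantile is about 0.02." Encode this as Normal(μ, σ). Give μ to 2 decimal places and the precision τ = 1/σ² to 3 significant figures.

For Normal(μ,σ), the p-quantile is μ + z_p·σ. Here z_{0.07} = -1.476, z_{0.62} = 0.3055.
So -0.131 = μ − 1.476σ and 0.02 = μ + 0.3055σ.
Subtracting: σ = (0.02 − -0.131)/(0.3055 − (-1.476)) = 0.08.
Then μ = -0.131 − (-1.476)·0.08 = -0.01.
Precision τ = 1/σ² = 1/0.08477² = 139.

μ = -0.01, τ = 139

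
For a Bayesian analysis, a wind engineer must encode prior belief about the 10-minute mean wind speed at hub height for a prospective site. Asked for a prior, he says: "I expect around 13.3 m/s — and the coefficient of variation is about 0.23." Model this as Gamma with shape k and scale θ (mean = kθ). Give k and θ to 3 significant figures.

For Gamma(k, scale θ): mean = kθ, variance = kθ², so CV = 1/√k.
CV = 0.23, hence k = 1/CV² = 18.9.
Then θ = mean/k = 13.3/18.9 = 0.704.

k ≈ 18.9, θ ≈ 0.704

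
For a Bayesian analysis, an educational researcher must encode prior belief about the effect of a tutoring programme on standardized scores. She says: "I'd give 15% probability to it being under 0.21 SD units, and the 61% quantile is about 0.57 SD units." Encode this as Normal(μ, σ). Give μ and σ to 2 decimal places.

For Normal(μ,σ), the p-quantile is μ + z_p·σ. Here z_{0.15} = -1.036, z_{0.61} = 0.2793.
So 0.21 = μ − 1.036σ and 0.57 = μ + 0.2793σ.
Subtracting: σ = (0.57 − 0.21)/(0.2793 − (-1.036)) = 0.27.
Then μ = 0.21 − (-1.036)·0.27 = 0.49.

μ = 0.49, σ = 0.27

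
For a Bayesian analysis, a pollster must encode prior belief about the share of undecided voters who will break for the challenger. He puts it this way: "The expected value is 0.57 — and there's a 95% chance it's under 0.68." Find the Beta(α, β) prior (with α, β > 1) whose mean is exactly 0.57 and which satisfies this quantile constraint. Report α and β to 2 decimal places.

With mean 0.57 fixed, write α = 0.57s, β = 0.43s where s = α+β.
Need P(θ < 0.68) = 0.95 under Beta(0.57s, 0.43s). Normal approximation: (q−m)/√(m(1−m)/s) ≈ z_{0.95} = 1.64, so s ≈ 0.57·0.43·(1.64)²/(0.68−0.57)² = 54.8.
At s = 54.8: P(θ<0.68) ≈ 0.954. Adjusting to match 0.95 gives s ≈ 52.42.
So α = 0.57·52.42 ≈ 29.88, β = 0.43·52.42 ≈ 22.54.

α ≈ 29.88, β ≈ 22.54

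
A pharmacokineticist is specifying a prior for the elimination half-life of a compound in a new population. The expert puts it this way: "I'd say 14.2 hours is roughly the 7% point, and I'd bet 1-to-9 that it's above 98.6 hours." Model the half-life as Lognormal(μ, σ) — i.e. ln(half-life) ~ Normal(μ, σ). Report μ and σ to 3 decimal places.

If T ~ Lognormal(μ,σ) then ln T ~ Normal(μ,σ), so the p-quantile of ln T is μ + z_p·σ.
ln(14.2) = 2.653 and ln(98.6) = 4.591; z_{0.07} = -1.476, z_{0.9} = 1.282.
σ = (4.591 − 2.653)/(1.282 − (-1.476)) = 0.703.
μ = 2.653 − (-1.476)·0.703 = 3.690.

μ ≈ 3.690, σ ≈ 0.703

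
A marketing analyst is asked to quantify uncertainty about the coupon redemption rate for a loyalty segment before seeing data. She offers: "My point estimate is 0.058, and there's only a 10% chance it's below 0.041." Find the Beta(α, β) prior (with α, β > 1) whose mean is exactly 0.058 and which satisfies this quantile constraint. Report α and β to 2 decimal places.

With mean 0.058 fixed, write α = 0.058s, β = 0.942s where s = α+β.
Need P(θ < 0.041) = 0.1 under Beta(0.058s, 0.942s). Normal approximation: (q−m)/√(m(1−m)/s) ≈ z_{0.1} = -1.28, so s ≈ 0.058·0.942·(-1.28)²/(0.041−0.058)² = 310.5.
At s = 310.5: P(θ<0.041) ≈ 0.088. Adjusting to match 0.1 gives s ≈ 282.68.
So α = 0.058·282.68 ≈ 16.40, β = 0.942·282.68 ≈ 266.29.

α ≈ 16.40, β ≈ 266.29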